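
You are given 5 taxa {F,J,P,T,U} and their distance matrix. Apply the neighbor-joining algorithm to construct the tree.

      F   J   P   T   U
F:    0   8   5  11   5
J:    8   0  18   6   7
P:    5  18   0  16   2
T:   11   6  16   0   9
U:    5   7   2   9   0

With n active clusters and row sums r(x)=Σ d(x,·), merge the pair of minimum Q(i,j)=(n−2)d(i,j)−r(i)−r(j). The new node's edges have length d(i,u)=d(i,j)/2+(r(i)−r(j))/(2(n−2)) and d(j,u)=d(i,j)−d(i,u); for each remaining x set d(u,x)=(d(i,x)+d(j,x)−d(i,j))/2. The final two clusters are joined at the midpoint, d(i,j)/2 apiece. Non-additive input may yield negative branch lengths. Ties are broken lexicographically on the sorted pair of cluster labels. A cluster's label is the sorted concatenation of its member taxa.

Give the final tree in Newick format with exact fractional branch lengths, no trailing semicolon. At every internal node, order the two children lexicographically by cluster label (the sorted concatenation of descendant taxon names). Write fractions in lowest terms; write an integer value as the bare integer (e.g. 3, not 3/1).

(((F:1,(J:5/2,T:7/2):11/2):3,P:13/4):-5/8,U:-5/8)

iteration 1: select J,T (d=6, Q=-63); attach at lengths (5/2, 7/2); label the merged cluster JT
  updated: d(F,JT)=13/2, d(JT,P)=14, d(JT,U)=5
iteration 2: select F,JT (d=13/2, Q=-29); attach at lengths (1, 11/2); label the merged cluster FJT
  updated: d(FJT,P)=25/4, d(FJT,U)=7/4
iteration 3: select FJT,P (d=25/4, Q=-10); attach at lengths (3, 13/4); label the merged cluster FJPT
  updated: d(FJPT,U)=-5/4
iteration 4: select FJPT,U (d=-5/4); attach at lengths (-5/8, -5/8); label the merged cluster FJPTU
final tree: (((F:1,(J:5/2,T:7/2):11/2):3,P:13/4):-5/8,U:-5/8)
total length: 35/2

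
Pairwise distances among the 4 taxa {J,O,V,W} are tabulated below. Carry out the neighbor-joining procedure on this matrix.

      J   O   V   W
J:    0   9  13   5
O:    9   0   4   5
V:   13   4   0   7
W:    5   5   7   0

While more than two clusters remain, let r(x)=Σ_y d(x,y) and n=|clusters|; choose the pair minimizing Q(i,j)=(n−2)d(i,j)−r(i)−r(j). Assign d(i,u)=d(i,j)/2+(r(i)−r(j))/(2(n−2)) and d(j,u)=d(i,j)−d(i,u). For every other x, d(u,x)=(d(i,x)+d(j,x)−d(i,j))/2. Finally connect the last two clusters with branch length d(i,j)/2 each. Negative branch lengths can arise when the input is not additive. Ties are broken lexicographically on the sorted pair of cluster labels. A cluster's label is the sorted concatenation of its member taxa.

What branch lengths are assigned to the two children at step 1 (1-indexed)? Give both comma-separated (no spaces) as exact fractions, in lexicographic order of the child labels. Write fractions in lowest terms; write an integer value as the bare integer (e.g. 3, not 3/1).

step 1: merge (J,W) at d=5, Q=-34; branch lengths J→5, W→0; new cluster JW
  updated: d(JW,O)=9/2, d(JW,V)=15/2
step 2: merge (JW,O) at d=9/2, Q=-16; branch lengths JW→4, O→1/2; new cluster JOW
  updated: d(JOW,V)=7/2
step 3: merge (JOW,V) at d=7/2; branch lengths JOW→7/4, V→7/4; new cluster JOVW
final tree: (((J:5,W:0):4,O:1/2):7/4,V:7/4)
total length: 13

5,0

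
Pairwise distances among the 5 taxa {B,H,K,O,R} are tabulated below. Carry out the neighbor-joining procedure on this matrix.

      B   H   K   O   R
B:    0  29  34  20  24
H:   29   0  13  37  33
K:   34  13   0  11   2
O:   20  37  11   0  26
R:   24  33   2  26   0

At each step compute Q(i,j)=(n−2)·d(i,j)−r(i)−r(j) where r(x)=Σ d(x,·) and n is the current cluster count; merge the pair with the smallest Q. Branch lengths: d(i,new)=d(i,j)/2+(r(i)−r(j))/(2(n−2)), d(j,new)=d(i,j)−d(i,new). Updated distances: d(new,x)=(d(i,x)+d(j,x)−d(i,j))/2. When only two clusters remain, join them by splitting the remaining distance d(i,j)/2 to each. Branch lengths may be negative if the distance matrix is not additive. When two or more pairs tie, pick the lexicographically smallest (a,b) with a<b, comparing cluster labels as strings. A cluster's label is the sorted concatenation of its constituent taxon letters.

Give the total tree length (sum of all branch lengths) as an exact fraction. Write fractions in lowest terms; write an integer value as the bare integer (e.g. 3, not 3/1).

1. join B+O (d=20, Q=-141) ⇒ BO; edges |B|=73/6, |O|=47/6
  updated: d(BO,H)=23, d(BO,K)=25/2, d(BO,R)=15
2. join BO+H (d=23, Q=-147/2) ⇒ BHO; edges |BO|=55/8, |H|=129/8
  updated: d(BHO,K)=5/4, d(BHO,R)=25/2
3. join BHO+K (d=5/4, Q=-63/4) ⇒ BHKO; edges |BHO|=47/8, |K|=-37/8
  updated: d(BHKO,R)=53/8
4. join BHKO+R (d=53/8) ⇒ BHKOR; edges |BHKO|=53/16, |R|=53/16
final tree: ((((B:73/6,O:47/6):55/8,H:129/8):47/8,K:-37/8):53/16,R:53/16)
total length: 407/8

407/8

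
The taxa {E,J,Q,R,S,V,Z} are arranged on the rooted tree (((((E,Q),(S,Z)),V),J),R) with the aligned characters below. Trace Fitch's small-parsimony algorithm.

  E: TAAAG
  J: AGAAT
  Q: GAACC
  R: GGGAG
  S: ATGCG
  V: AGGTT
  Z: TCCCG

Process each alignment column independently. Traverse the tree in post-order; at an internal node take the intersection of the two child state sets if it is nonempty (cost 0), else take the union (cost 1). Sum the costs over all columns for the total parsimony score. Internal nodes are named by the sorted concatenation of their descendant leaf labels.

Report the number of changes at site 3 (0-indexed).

3

site 0, node EQ: E={T} ∪ Q={G} → {G,T} (+1)
site 0, node SZ: S={A} ∪ Z={T} → {A,T} (+1)
site 0, node EQSZ: EQ={G,T} ∩ SZ={A,T} → {T} (+0)
site 0, node EQSVZ: EQSZ={T} ∪ V={A} → {A,T} (+1)
site 0, node EJQSVZ: EQSVZ={A,T} ∩ J={A} → {A} (+0)
site 0, node EJQRSVZ: EJQSVZ={A} ∪ R={G} → {A,G} (+1)
site 1, node EQ: E={A} ∩ Q={A} → {A} (+0)
site 1, node SZ: S={T} ∪ Z={C} → {C,T} (+1)
site 1, node EQSZ: EQ={A} ∪ SZ={C,T} → {A,C,T} (+1)
site 1, node EQSVZ: EQSZ={A,C,T} ∪ V={G} → {A,C,G,T} (+1)
site 1, node EJQSVZ: EQSVZ={A,C,G,T} ∩ J={G} → {G} (+0)
site 1, node EJQRSVZ: EJQSVZ={G} ∩ R={G} → {G} (+0)
site 2, node EQ: E={A} ∩ Q={A} → {A} (+0)
site 2, node SZ: S={G} ∪ Z={C} → {C,G} (+1)
site 2, node EQSZ: EQ={A} ∪ SZ={C,G} → {A,C,G} (+1)
site 2, node EQSVZ: EQSZ={A,C,G} ∩ V={G} → {G} (+0)
site 2, node EJQSVZ: EQSVZ={G} ∪ J={A} → {A,G} (+1)
site 2, node EJQRSVZ: EJQSVZ={A,G} ∩ R={G} → {G} (+0)
site 3, node EQ: E={A} ∪ Q={C} → {A,C} (+1)
site 3, node SZ: S={C} ∩ Z={C} → {C} (+0)
site 3, node EQSZ: EQ={A,C} ∩ SZ={C} → {C} (+0)
site 3, node EQSVZ: EQSZ={C} ∪ V={T} → {C,T} (+1)
site 3, node EJQSVZ: EQSVZ={C,T} ∪ J={A} → {A,C,T} (+1)
site 3, node EJQRSVZ: EJQSVZ={A,C,T} ∩ R={A} → {A} (+0)
site 4, node EQ: E={G} ∪ Q={C} → {C,G} (+1)
site 4, node SZ: S={G} ∩ Z={G} → {G} (+0)
site 4, node EQSZ: EQ={C,G} ∩ SZ={G} → {G} (+0)
site 4, node EQSVZ: EQSZ={G} ∪ V={T} → {G,T} (+1)
site 4, node EJQSVZ: EQSVZ={G,T} ∩ J={T} → {T} (+0)
site 4, node EJQRSVZ: EJQSVZ={T} ∪ R={G} → {G,T} (+1)
per-site changes: [4, 3, 3, 3, 3]; total = 16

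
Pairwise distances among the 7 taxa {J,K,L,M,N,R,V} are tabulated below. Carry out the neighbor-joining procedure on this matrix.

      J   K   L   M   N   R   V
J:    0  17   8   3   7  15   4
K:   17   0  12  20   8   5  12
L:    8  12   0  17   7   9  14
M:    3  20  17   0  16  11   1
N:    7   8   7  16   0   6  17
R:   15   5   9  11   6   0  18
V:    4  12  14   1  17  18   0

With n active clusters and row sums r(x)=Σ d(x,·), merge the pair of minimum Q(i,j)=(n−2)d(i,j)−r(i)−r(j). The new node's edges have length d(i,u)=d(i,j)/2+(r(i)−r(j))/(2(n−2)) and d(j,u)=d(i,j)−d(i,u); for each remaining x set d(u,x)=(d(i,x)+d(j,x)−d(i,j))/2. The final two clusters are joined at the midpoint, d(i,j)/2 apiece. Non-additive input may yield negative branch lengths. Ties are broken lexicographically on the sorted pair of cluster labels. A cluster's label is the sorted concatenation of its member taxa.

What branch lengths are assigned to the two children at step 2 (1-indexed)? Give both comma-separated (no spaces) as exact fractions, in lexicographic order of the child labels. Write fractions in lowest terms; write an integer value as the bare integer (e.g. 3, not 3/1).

-3/16,51/16

iteration 1: select M,V (d=1, Q=-129); attach at lengths (7/10, 3/10); label the merged cluster MV
  updated: d(J,MV)=3, d(K,MV)=31/2, d(L,MV)=15, d(MV,N)=16, d(MV,R)=14
iteration 2: select J,MV (d=3, Q=-203/2); attach at lengths (-3/16, 51/16); label the merged cluster JMV
  updated: d(JMV,K)=59/4, d(JMV,L)=10, d(JMV,N)=10, d(JMV,R)=13
iteration 3: select K,R (d=5, Q=-231/4); attach at lengths (29/8, 11/8); label the merged cluster KR
  updated: d(JMV,KR)=91/8, d(KR,L)=8, d(KR,N)=9/2
iteration 4: select JMV,L (d=10, Q=-291/8); attach at lengths (211/32, 109/32); label the merged cluster JLMV
  updated: d(JLMV,KR)=75/16, d(JLMV,N)=7/2
iteration 5: select JLMV,KR (d=75/16, Q=-203/16); attach at lengths (59/32, 91/32); label the merged cluster JKLMRV
  updated: d(JKLMRV,N)=53/32
iteration 6: select JKLMRV,N (d=53/32); attach at lengths (53/64, 53/64); label the merged cluster JKLMNRV
final tree: ((((J:-3/16,(M:7/10,V:3/10):51/16):211/32,L:109/32):59/32,(K:29/8,R:11/8):91/32):53/64,N:53/64)
total length: 811/32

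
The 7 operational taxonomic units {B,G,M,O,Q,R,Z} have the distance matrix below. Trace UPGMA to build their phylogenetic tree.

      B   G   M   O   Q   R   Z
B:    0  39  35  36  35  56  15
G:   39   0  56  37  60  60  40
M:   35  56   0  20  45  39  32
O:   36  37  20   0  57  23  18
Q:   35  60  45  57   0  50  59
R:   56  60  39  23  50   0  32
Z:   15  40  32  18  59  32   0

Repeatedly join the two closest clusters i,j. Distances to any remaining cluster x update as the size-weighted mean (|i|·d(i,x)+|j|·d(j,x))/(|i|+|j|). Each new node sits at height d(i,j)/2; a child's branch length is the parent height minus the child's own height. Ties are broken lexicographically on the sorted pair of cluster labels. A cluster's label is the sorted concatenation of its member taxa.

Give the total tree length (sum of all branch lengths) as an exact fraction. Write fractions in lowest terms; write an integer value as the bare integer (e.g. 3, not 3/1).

step 1: merge (B,Z) at d=15; branch lengths B→15/2, Z→15/2; new cluster BZ
  updated: d(BZ,G)=79/2, d(BZ,M)=67/2, d(BZ,O)=27, d(BZ,Q)=47, d(BZ,R)=44
step 2: merge (M,O) at d=20; branch lengths M→10, O→10; new cluster MO
  updated: d(BZ,MO)=121/4, d(G,MO)=93/2, d(MO,Q)=51, d(MO,R)=31
step 3: merge (BZ,MO) at d=121/4; branch lengths BZ→61/8, MO→41/8; new cluster BMOZ
  updated: d(BMOZ,G)=43, d(BMOZ,Q)=49, d(BMOZ,R)=75/2
step 4: merge (BMOZ,R) at d=75/2; branch lengths BMOZ→29/8, R→75/4; new cluster BMORZ
  updated: d(BMORZ,G)=232/5, d(BMORZ,Q)=246/5
step 5: merge (BMORZ,G) at d=232/5; branch lengths BMORZ→89/20, G→116/5; new cluster BGMORZ
  updated: d(BGMORZ,Q)=51
step 6: merge (BGMORZ,Q) at d=51; branch lengths BGMORZ→23/10, Q→51/2; new cluster BGMOQRZ
final tree: (((((B:15/2,Z:15/2):61/8,(M:10,O:10):41/8):29/8,R:75/4):89/20,G:116/5):23/10,Q:51/2)
total length: 5023/40

5023/40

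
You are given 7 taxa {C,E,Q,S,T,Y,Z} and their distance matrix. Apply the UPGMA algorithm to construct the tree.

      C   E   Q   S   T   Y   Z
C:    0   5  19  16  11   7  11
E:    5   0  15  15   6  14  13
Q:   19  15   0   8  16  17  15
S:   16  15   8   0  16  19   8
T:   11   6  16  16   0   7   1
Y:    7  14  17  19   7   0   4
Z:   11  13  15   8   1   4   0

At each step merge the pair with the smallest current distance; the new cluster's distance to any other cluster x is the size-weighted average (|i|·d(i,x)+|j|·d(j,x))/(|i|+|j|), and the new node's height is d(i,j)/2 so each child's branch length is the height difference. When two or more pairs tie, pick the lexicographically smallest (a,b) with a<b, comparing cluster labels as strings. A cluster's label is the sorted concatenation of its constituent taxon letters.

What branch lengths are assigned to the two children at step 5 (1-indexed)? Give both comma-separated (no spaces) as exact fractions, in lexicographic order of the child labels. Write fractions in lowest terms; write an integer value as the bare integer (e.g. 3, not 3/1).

1. join T+Z (d=1) ⇒ TZ; edges |T|=1/2, |Z|=1/2
  updated: d(C,TZ)=11, d(E,TZ)=19/2, d(Q,TZ)=31/2, d(S,TZ)=12, d(TZ,Y)=11/2
2. join C+E (d=5) ⇒ CE; edges |C|=5/2, |E|=5/2
  updated: d(CE,Q)=17, d(CE,S)=31/2, d(CE,TZ)=41/4, d(CE,Y)=21/2
3. join TZ+Y (d=11/2) ⇒ TYZ; edges |TZ|=9/4, |Y|=11/4
  updated: d(CE,TYZ)=31/3, d(Q,TYZ)=16, d(S,TYZ)=43/3
4. join Q+S (d=8) ⇒ QS; edges |Q|=4, |S|=4
  updated: d(CE,QS)=65/4, d(QS,TYZ)=91/6
5. join CE+TYZ (d=31/3) ⇒ CETYZ; edges |CE|=8/3, |TYZ|=29/12
  updated: d(CETYZ,QS)=78/5
6. join CETYZ+QS (d=78/5) ⇒ CEQSTYZ; edges |CETYZ|=79/30, |QS|=19/5
final tree: (((C:5/2,E:5/2):8/3,((T:1/2,Z:1/2):9/4,Y:11/4):29/12):79/30,(Q:4,S:4):19/5)
total length: 1831/60

8/3,29/12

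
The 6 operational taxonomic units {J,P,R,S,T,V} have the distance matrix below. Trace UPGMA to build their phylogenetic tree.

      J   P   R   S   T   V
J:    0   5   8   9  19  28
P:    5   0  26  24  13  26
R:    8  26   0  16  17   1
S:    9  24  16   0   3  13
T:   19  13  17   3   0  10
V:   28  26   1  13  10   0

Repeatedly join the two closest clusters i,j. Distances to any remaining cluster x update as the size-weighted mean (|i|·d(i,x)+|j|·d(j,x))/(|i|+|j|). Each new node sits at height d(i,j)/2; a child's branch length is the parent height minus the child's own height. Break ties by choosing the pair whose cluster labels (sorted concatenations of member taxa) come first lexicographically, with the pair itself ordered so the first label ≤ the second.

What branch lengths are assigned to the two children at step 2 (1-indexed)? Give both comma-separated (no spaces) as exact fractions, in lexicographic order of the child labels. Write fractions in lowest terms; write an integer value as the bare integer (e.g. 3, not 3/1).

3/2,3/2

iteration 1: select R,V (d=1); attach at lengths (1/2, 1/2); label the merged cluster RV
  updated: d(J,RV)=18, d(P,RV)=26, d(RV,S)=29/2, d(RV,T)=27/2
iteration 2: select S,T (d=3); attach at lengths (3/2, 3/2); label the merged cluster ST
  updated: d(J,ST)=14, d(P,ST)=37/2, d(RV,ST)=14
iteration 3: select J,P (d=5); attach at lengths (5/2, 5/2); label the merged cluster JP
  updated: d(JP,RV)=22, d(JP,ST)=65/4
iteration 4: select RV,ST (d=14); attach at lengths (13/2, 11/2); label the merged cluster RSTV
  updated: d(JP,RSTV)=153/8
iteration 5: select JP,RSTV (d=153/8); attach at lengths (113/16, 41/16); label the merged cluster JPRSTV
final tree: ((J:5/2,P:5/2):113/16,((R:1/2,V:1/2):13/2,(S:3/2,T:3/2):11/2):41/16)
total length: 245/8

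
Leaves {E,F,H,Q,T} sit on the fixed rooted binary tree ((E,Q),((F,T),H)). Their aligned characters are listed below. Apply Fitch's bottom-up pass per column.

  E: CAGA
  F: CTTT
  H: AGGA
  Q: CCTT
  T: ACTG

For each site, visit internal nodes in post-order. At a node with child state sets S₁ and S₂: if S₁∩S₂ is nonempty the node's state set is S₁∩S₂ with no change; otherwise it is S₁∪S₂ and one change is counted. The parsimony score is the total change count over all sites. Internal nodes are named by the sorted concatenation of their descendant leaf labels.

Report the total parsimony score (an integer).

10

site 0, node EQ: E={C} ∩ Q={C} → {C} (+0)
site 0, node FT: F={C} ∪ T={A} → {A,C} (+1)
site 0, node FHT: FT={A,C} ∩ H={A} → {A} (+0)
site 0, node EFHQT: EQ={C} ∪ FHT={A} → {A,C} (+1)
site 1, node EQ: E={A} ∪ Q={C} → {A,C} (+1)
site 1, node FT: F={T} ∪ T={C} → {C,T} (+1)
site 1, node FHT: FT={C,T} ∪ H={G} → {C,G,T} (+1)
site 1, node EFHQT: EQ={A,C} ∩ FHT={C,G,T} → {C} (+0)
site 2, node EQ: E={G} ∪ Q={T} → {G,T} (+1)
site 2, node FT: F={T} ∩ T={T} → {T} (+0)
site 2, node FHT: FT={T} ∪ H={G} → {G,T} (+1)
site 2, node EFHQT: EQ={G,T} ∩ FHT={G,T} → {G,T} (+0)
site 3, node EQ: E={A} ∪ Q={T} → {A,T} (+1)
site 3, node FT: F={T} ∪ T={G} → {G,T} (+1)
site 3, node FHT: FT={G,T} ∪ H={A} → {A,G,T} (+1)
site 3, node EFHQT: EQ={A,T} ∩ FHT={A,G,T} → {A,T} (+0)
per-site changes: [2, 3, 2, 3]; total = 10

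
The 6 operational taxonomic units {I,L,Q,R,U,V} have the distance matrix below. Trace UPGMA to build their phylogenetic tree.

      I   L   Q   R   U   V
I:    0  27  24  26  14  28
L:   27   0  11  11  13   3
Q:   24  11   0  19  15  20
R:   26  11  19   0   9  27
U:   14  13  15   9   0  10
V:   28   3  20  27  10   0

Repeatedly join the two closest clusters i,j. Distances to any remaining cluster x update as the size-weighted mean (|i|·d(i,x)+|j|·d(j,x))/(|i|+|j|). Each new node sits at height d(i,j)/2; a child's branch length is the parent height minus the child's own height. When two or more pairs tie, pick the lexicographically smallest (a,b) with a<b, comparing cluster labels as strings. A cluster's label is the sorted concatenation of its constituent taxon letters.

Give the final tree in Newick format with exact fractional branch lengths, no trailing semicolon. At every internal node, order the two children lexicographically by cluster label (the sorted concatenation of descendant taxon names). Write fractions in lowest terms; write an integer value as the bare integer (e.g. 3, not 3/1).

step 1: merge (L,V) at d=3; branch lengths L→3/2, V→3/2; new cluster LV
  updated: d(I,LV)=55/2, d(LV,Q)=31/2, d(LV,R)=19, d(LV,U)=23/2
step 2: merge (R,U) at d=9; branch lengths R→9/2, U→9/2; new cluster RU
  updated: d(I,RU)=20, d(LV,RU)=61/4, d(Q,RU)=17
step 3: merge (LV,RU) at d=61/4; branch lengths LV→49/8, RU→25/8; new cluster LRUV
  updated: d(I,LRUV)=95/4, d(LRUV,Q)=65/4
step 4: merge (LRUV,Q) at d=65/4; branch lengths LRUV→1/2, Q→65/8; new cluster LQRUV
  updated: d(I,LQRUV)=119/5
step 5: merge (I,LQRUV) at d=119/5; branch lengths I→119/10, LQRUV→151/40; new cluster ILQRUV
final tree: (I:119/10,(((L:3/2,V:3/2):49/8,(R:9/2,U:9/2):25/8):1/2,Q:65/8):151/40)
total length: 911/20

(I:119/10,(((L:3/2,V:3/2):49/8,(R:9/2,U:9/2):25/8):1/2,Q:65/8):151/40)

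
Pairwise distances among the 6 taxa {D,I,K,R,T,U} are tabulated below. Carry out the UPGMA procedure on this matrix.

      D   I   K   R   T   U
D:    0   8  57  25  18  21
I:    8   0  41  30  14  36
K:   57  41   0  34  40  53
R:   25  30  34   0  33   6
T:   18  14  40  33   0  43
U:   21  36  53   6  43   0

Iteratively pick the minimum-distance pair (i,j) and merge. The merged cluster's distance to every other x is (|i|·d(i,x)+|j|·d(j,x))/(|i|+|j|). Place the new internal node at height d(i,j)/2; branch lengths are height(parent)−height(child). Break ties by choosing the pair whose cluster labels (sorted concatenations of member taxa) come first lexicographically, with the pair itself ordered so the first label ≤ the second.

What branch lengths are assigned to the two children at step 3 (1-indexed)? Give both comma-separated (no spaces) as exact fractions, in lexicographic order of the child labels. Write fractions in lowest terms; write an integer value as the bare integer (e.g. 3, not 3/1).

4,8

step 1: merge (R,U) at d=6; branch lengths R→3, U→3; new cluster RU
  updated: d(D,RU)=23, d(I,RU)=33, d(K,RU)=87/2, d(RU,T)=38
step 2: merge (D,I) at d=8; branch lengths D→4, I→4; new cluster DI
  updated: d(DI,K)=49, d(DI,RU)=28, d(DI,T)=16
step 3: merge (DI,T) at d=16; branch lengths DI→4, T→8; new cluster DIT
  updated: d(DIT,K)=46, d(DIT,RU)=94/3
step 4: merge (DIT,RU) at d=94/3; branch lengths DIT→23/3, RU→38/3; new cluster DIRTU
  updated: d(DIRTU,K)=45
step 5: merge (DIRTU,K) at d=45; branch lengths DIRTU→41/6, K→45/2; new cluster DIKRTU
final tree: ((((D:4,I:4):4,T:8):23/3,(R:3,U:3):38/3):41/6,K:45/2)
total length: 227/3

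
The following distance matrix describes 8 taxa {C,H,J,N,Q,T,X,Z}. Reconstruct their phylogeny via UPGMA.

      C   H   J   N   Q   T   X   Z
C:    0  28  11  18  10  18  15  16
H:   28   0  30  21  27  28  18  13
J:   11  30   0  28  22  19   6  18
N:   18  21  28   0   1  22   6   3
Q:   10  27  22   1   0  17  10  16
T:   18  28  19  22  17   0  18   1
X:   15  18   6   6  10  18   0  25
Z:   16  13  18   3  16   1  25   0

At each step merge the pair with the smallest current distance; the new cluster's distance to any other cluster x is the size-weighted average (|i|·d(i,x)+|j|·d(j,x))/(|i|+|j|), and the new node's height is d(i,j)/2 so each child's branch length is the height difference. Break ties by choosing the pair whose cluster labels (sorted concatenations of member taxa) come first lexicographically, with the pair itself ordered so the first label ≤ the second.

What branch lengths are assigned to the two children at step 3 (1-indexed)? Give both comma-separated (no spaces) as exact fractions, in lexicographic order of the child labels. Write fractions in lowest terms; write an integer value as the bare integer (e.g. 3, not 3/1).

3,3

step 1: merge (N,Q) at d=1; branch lengths N→1/2, Q→1/2; new cluster NQ
  updated: d(C,NQ)=14, d(H,NQ)=24, d(J,NQ)=25, d(NQ,T)=39/2, d(NQ,X)=8, d(NQ,Z)=19/2
step 2: merge (T,Z) at d=1; branch lengths T→1/2, Z→1/2; new cluster TZ
  updated: d(C,TZ)=17, d(H,TZ)=41/2, d(J,TZ)=37/2, d(NQ,TZ)=29/2, d(TZ,X)=43/2
step 3: merge (J,X) at d=6; branch lengths J→3, X→3; new cluster JX
  updated: d(C,JX)=13, d(H,JX)=24, d(JX,NQ)=33/2, d(JX,TZ)=20
step 4: merge (C,JX) at d=13; branch lengths C→13/2, JX→7/2; new cluster CJX
  updated: d(CJX,H)=76/3, d(CJX,NQ)=47/3, d(CJX,TZ)=19
step 5: merge (NQ,TZ) at d=29/2; branch lengths NQ→27/4, TZ→27/4; new cluster NQTZ
  updated: d(CJX,NQTZ)=52/3, d(H,NQTZ)=89/4
step 6: merge (CJX,NQTZ) at d=52/3; branch lengths CJX→13/6, NQTZ→17/12; new cluster CJNQTXZ
  updated: d(CJNQTXZ,H)=165/7
step 7: merge (CJNQTXZ,H) at d=165/7; branch lengths CJNQTXZ→131/42, H→165/14; new cluster CHJNQTXZ
final tree: (((C:13/2,(J:3,X:3):7/2):13/6,((N:1/2,Q:1/2):27/4,(T:1/2,Z:1/2):27/4):17/12):131/42,H:165/14)
total length: 4199/84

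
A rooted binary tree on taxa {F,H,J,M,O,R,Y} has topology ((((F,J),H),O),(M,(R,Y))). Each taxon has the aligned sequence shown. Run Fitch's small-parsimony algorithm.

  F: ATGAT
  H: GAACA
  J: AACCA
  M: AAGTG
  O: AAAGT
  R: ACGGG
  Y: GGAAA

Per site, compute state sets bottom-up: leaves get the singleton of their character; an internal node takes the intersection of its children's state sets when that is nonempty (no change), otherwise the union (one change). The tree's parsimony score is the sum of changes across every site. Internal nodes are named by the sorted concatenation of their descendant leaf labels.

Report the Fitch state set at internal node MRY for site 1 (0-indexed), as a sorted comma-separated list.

site 0, node FJ: F={A} ∩ J={A} → {A} (+0)
site 0, node FHJ: FJ={A} ∪ H={G} → {A,G} (+1)
site 0, node FHJO: FHJ={A,G} ∩ O={A} → {A} (+0)
site 0, node RY: R={A} ∪ Y={G} → {A,G} (+1)
site 0, node MRY: M={A} ∩ RY={A,G} → {A} (+0)
site 0, node FHJMORY: FHJO={A} ∩ MRY={A} → {A} (+0)
site 1, node FJ: F={T} ∪ J={A} → {A,T} (+1)
site 1, node FHJ: FJ={A,T} ∩ H={A} → {A} (+0)
site 1, node FHJO: FHJ={A} ∩ O={A} → {A} (+0)
site 1, node RY: R={C} ∪ Y={G} → {C,G} (+1)
site 1, node MRY: M={A} ∪ RY={C,G} → {A,C,G} (+1)
site 1, node FHJMORY: FHJO={A} ∩ MRY={A,C,G} → {A} (+0)
site 2, node FJ: F={G} ∪ J={C} → {C,G} (+1)
site 2, node FHJ: FJ={C,G} ∪ H={A} → {A,C,G} (+1)
site 2, node FHJO: FHJ={A,C,G} ∩ O={A} → {A} (+0)
site 2, node RY: R={G} ∪ Y={A} → {A,G} (+1)
site 2, node MRY: M={G} ∩ RY={A,G} → {G} (+0)
site 2, node FHJMORY: FHJO={A} ∪ MRY={G} → {A,G} (+1)
site 3, node FJ: F={A} ∪ J={C} → {A,C} (+1)
site 3, node FHJ: FJ={A,C} ∩ H={C} → {C} (+0)
site 3, node FHJO: FHJ={C} ∪ O={G} → {C,G} (+1)
site 3, node RY: R={G} ∪ Y={A} → {A,G} (+1)
site 3, node MRY: M={T} ∪ RY={A,G} → {A,G,T} (+1)
site 3, node FHJMORY: FHJO={C,G} ∩ MRY={A,G,T} → {G} (+0)
site 4, node FJ: F={T} ∪ J={A} → {A,T} (+1)
site 4, node FHJ: FJ={A,T} ∩ H={A} → {A} (+0)
site 4, node FHJO: FHJ={A} ∪ O={T} → {A,T} (+1)
site 4, node RY: R={G} ∪ Y={A} → {A,G} (+1)
site 4, node MRY: M={G} ∩ RY={A,G} → {G} (+0)
site 4, node FHJMORY: FHJO={A,T} ∪ MRY={G} → {A,G,T} (+1)
per-site changes: [2, 3, 4, 4, 4]; total = 17

A,C,G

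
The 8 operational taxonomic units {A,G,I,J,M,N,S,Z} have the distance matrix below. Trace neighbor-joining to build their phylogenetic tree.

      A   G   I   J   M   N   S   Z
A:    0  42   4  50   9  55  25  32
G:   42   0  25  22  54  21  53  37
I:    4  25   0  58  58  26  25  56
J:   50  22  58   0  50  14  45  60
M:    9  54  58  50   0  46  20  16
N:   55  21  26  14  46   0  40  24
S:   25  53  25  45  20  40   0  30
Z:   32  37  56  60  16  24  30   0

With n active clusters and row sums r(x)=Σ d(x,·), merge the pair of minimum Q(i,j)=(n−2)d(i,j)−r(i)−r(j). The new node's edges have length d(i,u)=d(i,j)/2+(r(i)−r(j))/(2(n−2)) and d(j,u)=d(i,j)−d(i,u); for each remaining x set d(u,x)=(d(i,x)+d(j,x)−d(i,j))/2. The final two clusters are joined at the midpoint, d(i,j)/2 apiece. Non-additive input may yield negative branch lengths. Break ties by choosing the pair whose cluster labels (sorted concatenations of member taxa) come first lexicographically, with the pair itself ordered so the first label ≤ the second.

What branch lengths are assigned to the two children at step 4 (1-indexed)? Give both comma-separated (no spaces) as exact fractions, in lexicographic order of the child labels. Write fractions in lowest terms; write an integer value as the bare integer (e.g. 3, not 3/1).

13/2,19/2

iteration 1: select A,I (d=4, Q=-445); attach at lengths (-11/12, 59/12); label the merged cluster AI
  updated: d(AI,G)=63/2, d(AI,J)=52, d(AI,M)=63/2, d(AI,N)=77/2, d(AI,S)=23, d(AI,Z)=42
iteration 2: select J,N (d=14, Q=-713/2); attach at lengths (259/20, 21/20); label the merged cluster JN
  updated: d(AI,JN)=153/4, d(G,JN)=29/2, d(JN,M)=41, d(JN,S)=71/2, d(JN,Z)=35
iteration 3: select G,JN (d=29/2, Q=-1185/4); attach at lengths (335/32, 129/32); label the merged cluster GJN
  updated: d(AI,GJN)=221/8, d(GJN,M)=161/4, d(GJN,S)=37, d(GJN,Z)=115/4
iteration 4: select M,Z (d=16, Q=-353/2); attach at lengths (13/2, 19/2); label the merged cluster MZ
  updated: d(AI,MZ)=115/4, d(GJN,MZ)=53/2, d(MZ,S)=17
iteration 5: select AI,GJN (d=221/8, Q=-461/4); attach at lengths (87/8, 67/4); label the merged cluster AGIJN
  updated: d(AGIJN,MZ)=221/16, d(AGIJN,S)=259/16
iteration 6: select AGIJN,MZ (d=221/16, Q=-47); attach at lengths (13/2, 117/16); label the merged cluster AGIJMNZ
  updated: d(AGIJMNZ,S)=155/16
iteration 7: select AGIJMNZ,S (d=155/16); attach at lengths (155/32, 155/32); label the merged cluster AGIJMNSZ
final tree: ((((A:-11/12,I:59/12):87/8,(G:335/32,(J:259/20,N:21/20):129/32):67/4):13/2,(M:13/2,Z:19/2):117/16):155/32,S:155/32)
total length: 797/8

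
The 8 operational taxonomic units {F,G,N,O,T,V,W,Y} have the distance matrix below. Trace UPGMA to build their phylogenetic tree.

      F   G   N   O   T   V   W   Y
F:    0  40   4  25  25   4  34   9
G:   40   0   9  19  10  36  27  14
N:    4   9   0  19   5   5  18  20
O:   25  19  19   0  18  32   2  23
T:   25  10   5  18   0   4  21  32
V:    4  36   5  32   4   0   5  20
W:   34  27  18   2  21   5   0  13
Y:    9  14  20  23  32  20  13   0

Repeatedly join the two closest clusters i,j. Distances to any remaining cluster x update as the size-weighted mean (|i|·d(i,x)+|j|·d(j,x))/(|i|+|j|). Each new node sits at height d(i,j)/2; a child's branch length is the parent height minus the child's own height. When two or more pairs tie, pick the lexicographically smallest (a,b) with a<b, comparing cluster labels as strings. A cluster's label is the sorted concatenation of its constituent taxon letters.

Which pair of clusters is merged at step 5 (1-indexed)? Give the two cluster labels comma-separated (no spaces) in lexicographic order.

G,Y

1. join O+W (d=2) ⇒ OW; edges |O|=1, |W|=1
  updated: d(F,OW)=59/2, d(G,OW)=23, d(N,OW)=37/2, d(OW,T)=39/2, d(OW,V)=37/2, d(OW,Y)=18
2. join F+N (d=4) ⇒ FN; edges |F|=2, |N|=2
  updated: d(FN,G)=49/2, d(FN,OW)=24, d(FN,T)=15, d(FN,V)=9/2, d(FN,Y)=29/2
3. join T+V (d=4) ⇒ TV; edges |T|=2, |V|=2
  updated: d(FN,TV)=39/4, d(G,TV)=23, d(OW,TV)=19, d(TV,Y)=26
4. join FN+TV (d=39/4) ⇒ FNTV; edges |FN|=23/8, |TV|=23/8
  updated: d(FNTV,G)=95/4, d(FNTV,OW)=43/2, d(FNTV,Y)=81/4
5. join G+Y (d=14) ⇒ GY; edges |G|=7, |Y|=7
  updated: d(FNTV,GY)=22, d(GY,OW)=41/2
6. join GY+OW (d=41/2) ⇒ GOWY; edges |GY|=13/4, |OW|=37/4
  updated: d(FNTV,GOWY)=87/4
7. join FNTV+GOWY (d=87/4) ⇒ FGNOTVWY; edges |FNTV|=6, |GOWY|=5/8
final tree: (((F:2,N:2):23/8,(T:2,V:2):23/8):6,((G:7,Y:7):13/4,(O:1,W:1):37/4):5/8)
total length: 391/8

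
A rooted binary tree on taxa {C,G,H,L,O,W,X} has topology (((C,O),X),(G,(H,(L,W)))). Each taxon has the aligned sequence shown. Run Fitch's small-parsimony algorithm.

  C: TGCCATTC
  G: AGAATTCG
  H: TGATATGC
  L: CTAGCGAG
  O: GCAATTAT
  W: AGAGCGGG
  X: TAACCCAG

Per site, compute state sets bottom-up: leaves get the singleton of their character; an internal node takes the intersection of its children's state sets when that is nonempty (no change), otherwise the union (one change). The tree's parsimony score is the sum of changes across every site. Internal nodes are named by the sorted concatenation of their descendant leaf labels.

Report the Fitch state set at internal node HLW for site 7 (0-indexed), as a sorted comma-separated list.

[col 0] CO: children C:{T}, O:{G} ∪→ {G,T}; cost 1
[col 0] COX: children CO:{G,T}, X:{T} ∩→ {T}; cost 0
[col 0] LW: children L:{C}, W:{A} ∪→ {A,C}; cost 1
[col 0] HLW: children H:{T}, LW:{A,C} ∪→ {A,C,T}; cost 1
[col 0] GHLW: children G:{A}, HLW:{A,C,T} ∩→ {A}; cost 0
[col 0] CGHLOWX: children COX:{T}, GHLW:{A} ∪→ {A,T}; cost 1
[col 1] CO: children C:{G}, O:{C} ∪→ {C,G}; cost 1
[col 1] COX: children CO:{C,G}, X:{A} ∪→ {A,C,G}; cost 1
[col 1] LW: children L:{T}, W:{G} ∪→ {G,T}; cost 1
[col 1] HLW: children H:{G}, LW:{G,T} ∩→ {G}; cost 0
[col 1] GHLW: children G:{G}, HLW:{G} ∩→ {G}; cost 0
[col 1] CGHLOWX: children COX:{A,C,G}, GHLW:{G} ∩→ {G}; cost 0
[col 2] CO: children C:{C}, O:{A} ∪→ {A,C}; cost 1
[col 2] COX: children CO:{A,C}, X:{A} ∩→ {A}; cost 0
[col 2] LW: children L:{A}, W:{A} ∩→ {A}; cost 0
[col 2] HLW: children H:{A}, LW:{A} ∩→ {A}; cost 0
[col 2] GHLW: children G:{A}, HLW:{A} ∩→ {A}; cost 0
[col 2] CGHLOWX: children COX:{A}, GHLW:{A} ∩→ {A}; cost 0
[col 3] CO: children C:{C}, O:{A} ∪→ {A,C}; cost 1
[col 3] COX: children CO:{A,C}, X:{C} ∩→ {C}; cost 0
[col 3] LW: children L:{G}, W:{G} ∩→ {G}; cost 0
[col 3] HLW: children H:{T}, LW:{G} ∪→ {G,T}; cost 1
[col 3] GHLW: children G:{A}, HLW:{G,T} ∪→ {A,G,T}; cost 1
[col 3] CGHLOWX: children COX:{C}, GHLW:{A,G,T} ∪→ {A,C,G,T}; cost 1
[col 4] CO: children C:{A}, O:{T} ∪→ {A,T}; cost 1
[col 4] COX: children CO:{A,T}, X:{C} ∪→ {A,C,T}; cost 1
[col 4] LW: children L:{C}, W:{C} ∩→ {C}; cost 0
[col 4] HLW: children H:{A}, LW:{C} ∪→ {A,C}; cost 1
[col 4] GHLW: children G:{T}, HLW:{A,C} ∪→ {A,C,T}; cost 1
[col 4] CGHLOWX: children COX:{A,C,T}, GHLW:{A,C,T} ∩→ {A,C,T}; cost 0
[col 5] CO: children C:{T}, O:{T} ∩→ {T}; cost 0
[col 5] COX: children CO:{T}, X:{C} ∪→ {C,T}; cost 1
[col 5] LW: children L:{G}, W:{G} ∩→ {G}; cost 0
[col 5] HLW: children H:{T}, LW:{G} ∪→ {G,T}; cost 1
[col 5] GHLW: children G:{T}, HLW:{G,T} ∩→ {T}; cost 0
[col 5] CGHLOWX: children COX:{C,T}, GHLW:{T} ∩→ {T}; cost 0
[col 6] CO: children C:{T}, O:{A} ∪→ {A,T}; cost 1
[col 6] COX: children CO:{A,T}, X:{A} ∩→ {A}; cost 0
[col 6] LW: children L:{A}, W:{G} ∪→ {A,G}; cost 1
[col 6] HLW: children H:{G}, LW:{A,G} ∩→ {G}; cost 0
[col 6] GHLW: children G:{C}, HLW:{G} ∪→ {C,G}; cost 1
[col 6] CGHLOWX: children COX:{A}, GHLW:{C,G} ∪→ {A,C,G}; cost 1
[col 7] CO: children C:{C}, O:{T} ∪→ {C,T}; cost 1
[col 7] COX: children CO:{C,T}, X:{G} ∪→ {C,G,T}; cost 1
[col 7] LW: children L:{G}, W:{G} ∩→ {G}; cost 0
[col 7] HLW: children H:{C}, LW:{G} ∪→ {C,G}; cost 1
[col 7] GHLW: children G:{G}, HLW:{C,G} ∩→ {G}; cost 0
[col 7] CGHLOWX: children COX:{C,G,T}, GHLW:{G} ∩→ {G}; cost 0
per-site changes: [4, 3, 1, 4, 4, 2, 4, 3]; total = 25

C,G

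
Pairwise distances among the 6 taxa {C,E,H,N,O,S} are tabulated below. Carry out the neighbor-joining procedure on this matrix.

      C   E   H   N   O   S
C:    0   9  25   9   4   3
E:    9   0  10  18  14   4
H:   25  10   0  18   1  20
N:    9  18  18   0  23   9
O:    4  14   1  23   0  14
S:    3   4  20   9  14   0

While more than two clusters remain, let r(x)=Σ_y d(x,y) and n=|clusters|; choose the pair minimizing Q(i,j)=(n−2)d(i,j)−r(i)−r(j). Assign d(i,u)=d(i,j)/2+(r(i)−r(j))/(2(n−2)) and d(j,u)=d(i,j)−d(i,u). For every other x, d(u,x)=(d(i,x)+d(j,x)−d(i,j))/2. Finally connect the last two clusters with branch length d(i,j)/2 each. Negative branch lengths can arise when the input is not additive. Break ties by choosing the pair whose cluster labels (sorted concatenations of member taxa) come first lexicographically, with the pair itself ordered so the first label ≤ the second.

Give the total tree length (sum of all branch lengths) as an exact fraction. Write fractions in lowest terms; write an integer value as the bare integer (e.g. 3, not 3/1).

27

1. join H+O (d=1, Q=-126) ⇒ HO; edges |H|=11/4, |O|=-7/4
  updated: d(C,HO)=14, d(E,HO)=23/2, d(HO,N)=20, d(HO,S)=33/2
2. join E+HO (d=23/2, Q=-70) ⇒ EHO; edges |E|=5/2, |HO|=9
  updated: d(C,EHO)=23/4, d(EHO,N)=53/4, d(EHO,S)=9/2
3. join C+N (d=9, Q=-31) ⇒ CN; edges |C|=9/8, |N|=63/8
  updated: d(CN,EHO)=5, d(CN,S)=3/2
4. join CN+EHO (d=5, Q=-11) ⇒ CEHNO; edges |CN|=1, |EHO|=4
  updated: d(CEHNO,S)=1/2
5. join CEHNO+S (d=1/2) ⇒ CEHNOS; edges |CEHNO|=1/4, |S|=1/4
final tree: (((C:9/8,N:63/8):1,(E:5/2,(H:11/4,O:-7/4):9):4):1/4,S:1/4)
total length: 27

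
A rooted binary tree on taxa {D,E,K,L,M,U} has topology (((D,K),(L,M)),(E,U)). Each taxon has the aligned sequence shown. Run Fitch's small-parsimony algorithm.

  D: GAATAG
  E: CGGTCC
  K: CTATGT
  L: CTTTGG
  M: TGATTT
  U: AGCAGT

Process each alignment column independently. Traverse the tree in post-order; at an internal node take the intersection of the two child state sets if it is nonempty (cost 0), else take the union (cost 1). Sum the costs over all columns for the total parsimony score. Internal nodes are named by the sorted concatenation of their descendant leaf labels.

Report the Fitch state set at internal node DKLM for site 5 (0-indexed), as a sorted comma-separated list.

G,T

DK@0: {G} ∪ {C} = {C,G} (union, +1)
LM@0: {C} ∪ {T} = {C,T} (union, +1)
DKLM@0: {C,G} ∩ {C,T} = {C} (intersection, +0)
EU@0: {C} ∪ {A} = {A,C} (union, +1)
DEKLMU@0: {C} ∩ {A,C} = {C} (intersection, +0)
DK@1: {A} ∪ {T} = {A,T} (union, +1)
LM@1: {T} ∪ {G} = {G,T} (union, +1)
DKLM@1: {A,T} ∩ {G,T} = {T} (intersection, +0)
EU@1: {G} ∩ {G} = {G} (intersection, +0)
DEKLMU@1: {T} ∪ {G} = {G,T} (union, +1)
DK@2: {A} ∩ {A} = {A} (intersection, +0)
LM@2: {T} ∪ {A} = {A,T} (union, +1)
DKLM@2: {A} ∩ {A,T} = {A} (intersection, +0)
EU@2: {G} ∪ {C} = {C,G} (union, +1)
DEKLMU@2: {A} ∪ {C,G} = {A,C,G} (union, +1)
DK@3: {T} ∩ {T} = {T} (intersection, +0)
LM@3: {T} ∩ {T} = {T} (intersection, +0)
DKLM@3: {T} ∩ {T} = {T} (intersection, +0)
EU@3: {T} ∪ {A} = {A,T} (union, +1)
DEKLMU@3: {T} ∩ {A,T} = {T} (intersection, +0)
DK@4: {A} ∪ {G} = {A,G} (union, +1)
LM@4: {G} ∪ {T} = {G,T} (union, +1)
DKLM@4: {A,G} ∩ {G,T} = {G} (intersection, +0)
EU@4: {C} ∪ {G} = {C,G} (union, +1)
DEKLMU@4: {G} ∩ {C,G} = {G} (intersection, +0)
DK@5: {G} ∪ {T} = {G,T} (union, +1)
LM@5: {G} ∪ {T} = {G,T} (union, +1)
DKLM@5: {G,T} ∩ {G,T} = {G,T} (intersection, +0)
EU@5: {C} ∪ {T} = {C,T} (union, +1)
DEKLMU@5: {G,T} ∩ {C,T} = {T} (intersection, +0)
per-site changes: [3, 3, 3, 1, 3, 3]; total = 16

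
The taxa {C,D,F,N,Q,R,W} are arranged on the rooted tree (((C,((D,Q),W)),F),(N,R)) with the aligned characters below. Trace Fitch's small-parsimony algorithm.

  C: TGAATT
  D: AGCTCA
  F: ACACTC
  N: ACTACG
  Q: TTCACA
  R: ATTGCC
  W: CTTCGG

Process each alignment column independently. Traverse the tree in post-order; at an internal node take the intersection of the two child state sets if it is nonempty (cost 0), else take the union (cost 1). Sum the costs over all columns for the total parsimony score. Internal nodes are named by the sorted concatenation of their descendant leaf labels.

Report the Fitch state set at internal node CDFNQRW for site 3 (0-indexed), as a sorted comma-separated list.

DQ@0: {A} ∪ {T} = {A,T} (union, +1)
DQW@0: {A,T} ∪ {C} = {A,C,T} (union, +1)
CDQW@0: {T} ∩ {A,C,T} = {T} (intersection, +0)
CDFQW@0: {T} ∪ {A} = {A,T} (union, +1)
NR@0: {A} ∩ {A} = {A} (intersection, +0)
CDFNQRW@0: {A,T} ∩ {A} = {A} (intersection, +0)
DQ@1: {G} ∪ {T} = {G,T} (union, +1)
DQW@1: {G,T} ∩ {T} = {T} (intersection, +0)
CDQW@1: {G} ∪ {T} = {G,T} (union, +1)
CDFQW@1: {G,T} ∪ {C} = {C,G,T} (union, +1)
NR@1: {C} ∪ {T} = {C,T} (union, +1)
CDFNQRW@1: {C,G,T} ∩ {C,T} = {C,T} (intersection, +0)
DQ@2: {C} ∩ {C} = {C} (intersection, +0)
DQW@2: {C} ∪ {T} = {C,T} (union, +1)
CDQW@2: {A} ∪ {C,T} = {A,C,T} (union, +1)
CDFQW@2: {A,C,T} ∩ {A} = {A} (intersection, +0)
NR@2: {T} ∩ {T} = {T} (intersection, +0)
CDFNQRW@2: {A} ∪ {T} = {A,T} (union, +1)
DQ@3: {T} ∪ {A} = {A,T} (union, +1)
DQW@3: {A,T} ∪ {C} = {A,C,T} (union, +1)
CDQW@3: {A} ∩ {A,C,T} = {A} (intersection, +0)
CDFQW@3: {A} ∪ {C} = {A,C} (union, +1)
NR@3: {A} ∪ {G} = {A,G} (union, +1)
CDFNQRW@3: {A,C} ∩ {A,G} = {A} (intersection, +0)
DQ@4: {C} ∩ {C} = {C} (intersection, +0)
DQW@4: {C} ∪ {G} = {C,G} (union, +1)
CDQW@4: {T} ∪ {C,G} = {C,G,T} (union, +1)
CDFQW@4: {C,G,T} ∩ {T} = {T} (intersection, +0)
NR@4: {C} ∩ {C} = {C} (intersection, +0)
CDFNQRW@4: {T} ∪ {C} = {C,T} (union, +1)
DQ@5: {A} ∩ {A} = {A} (intersection, +0)
DQW@5: {A} ∪ {G} = {A,G} (union, +1)
CDQW@5: {T} ∪ {A,G} = {A,G,T} (union, +1)
CDFQW@5: {A,G,T} ∪ {C} = {A,C,G,T} (union, +1)
NR@5: {G} ∪ {C} = {C,G} (union, +1)
CDFNQRW@5: {A,C,G,T} ∩ {C,G} = {C,G} (intersection, +0)
per-site changes: [3, 4, 3, 4, 3, 4]; total = 21

A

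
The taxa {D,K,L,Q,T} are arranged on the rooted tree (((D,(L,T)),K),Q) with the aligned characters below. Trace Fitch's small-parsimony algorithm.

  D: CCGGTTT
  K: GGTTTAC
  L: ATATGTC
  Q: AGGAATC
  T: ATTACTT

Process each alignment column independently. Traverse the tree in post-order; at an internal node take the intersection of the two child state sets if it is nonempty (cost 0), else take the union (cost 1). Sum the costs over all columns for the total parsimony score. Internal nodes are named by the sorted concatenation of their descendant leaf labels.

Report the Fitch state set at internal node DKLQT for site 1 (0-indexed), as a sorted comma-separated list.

site 0, node LT: L={A} ∩ T={A} → {A} (+0)
site 0, node DLT: D={C} ∪ LT={A} → {A,C} (+1)
site 0, node DKLT: DLT={A,C} ∪ K={G} → {A,C,G} (+1)
site 0, node DKLQT: DKLT={A,C,G} ∩ Q={A} → {A} (+0)
site 1, node LT: L={T} ∩ T={T} → {T} (+0)
site 1, node DLT: D={C} ∪ LT={T} → {C,T} (+1)
site 1, node DKLT: DLT={C,T} ∪ K={G} → {C,G,T} (+1)
site 1, node DKLQT: DKLT={C,G,T} ∩ Q={G} → {G} (+0)
site 2, node LT: L={A} ∪ T={T} → {A,T} (+1)
site 2, node DLT: D={G} ∪ LT={A,T} → {A,G,T} (+1)
site 2, node DKLT: DLT={A,G,T} ∩ K={T} → {T} (+0)
site 2, node DKLQT: DKLT={T} ∪ Q={G} → {G,T} (+1)
site 3, node LT: L={T} ∪ T={A} → {A,T} (+1)
site 3, node DLT: D={G} ∪ LT={A,T} → {A,G,T} (+1)
site 3, node DKLT: DLT={A,G,T} ∩ K={T} → {T} (+0)
site 3, node DKLQT: DKLT={T} ∪ Q={A} → {A,T} (+1)
site 4, node LT: L={G} ∪ T={C} → {C,G} (+1)
site 4, node DLT: D={T} ∪ LT={C,G} → {C,G,T} (+1)
site 4, node DKLT: DLT={C,G,T} ∩ K={T} → {T} (+0)
site 4, node DKLQT: DKLT={T} ∪ Q={A} → {A,T} (+1)
site 5, node LT: L={T} ∩ T={T} → {T} (+0)
site 5, node DLT: D={T} ∩ LT={T} → {T} (+0)
site 5, node DKLT: DLT={T} ∪ K={A} → {A,T} (+1)
site 5, node DKLQT: DKLT={A,T} ∩ Q={T} → {T} (+0)
site 6, node LT: L={C} ∪ T={T} → {C,T} (+1)
site 6, node DLT: D={T} ∩ LT={C,T} → {T} (+0)
site 6, node DKLT: DLT={T} ∪ K={C} → {C,T} (+1)
site 6, node DKLQT: DKLT={C,T} ∩ Q={C} → {C} (+0)
per-site changes: [2, 2, 3, 3, 3, 1, 2]; total = 16

G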